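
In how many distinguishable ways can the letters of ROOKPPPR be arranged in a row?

1680

The 8 letters of ROOKPPPR have repeats: O appearing twice, P appearing 3 times, and R appearing twice.
The number of distinct arrangements is 8!/(3!·2!·2!) = 40320/24 = 1680.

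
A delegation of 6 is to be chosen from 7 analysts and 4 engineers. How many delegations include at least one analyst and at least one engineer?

Total 6-person selections from all 11: C(11,6) = 462.
Subtract selections that omit an entire group: no analysts → C(4,6) = 0; no engineers → C(7,6) = 7.
Both groups omitted at once is impossible, so 462 − 7 = 455.

455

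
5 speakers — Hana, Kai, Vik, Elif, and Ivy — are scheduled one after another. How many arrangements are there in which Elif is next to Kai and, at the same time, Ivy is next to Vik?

24

Treat {Elif,Kai} as one block (2 orders) and {Ivy,Vik} as another (2 orders).
That leaves 3 units to arrange: 2 × 2 × 3! = 4 × 6 = 24.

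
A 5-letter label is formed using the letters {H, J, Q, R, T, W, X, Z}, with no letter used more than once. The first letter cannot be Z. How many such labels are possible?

5880

The first letter has 8−1 = 7 choices (anything except Z).
The remaining 4 letters are filled from the other 7 symbols without repetition: 7 × 6 × 5 × 4 = 840.
Total: 7 × 840 = 5880.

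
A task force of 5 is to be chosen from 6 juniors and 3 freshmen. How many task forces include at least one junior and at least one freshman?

Total 5-person selections from all 9: C(9,5) = 126.
Subtract selections that omit an entire group: no juniors → C(3,5) = 0; no freshmen → C(6,5) = 6.
Both groups omitted at once is impossible, so 126 − 6 = 120.

120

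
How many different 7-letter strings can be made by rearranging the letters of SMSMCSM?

140

Letter multiplicities in SMSMCSM: C×1, M×3, S×3.
So there are 7! / (3!·3!) = 140 distinguishable arrangements.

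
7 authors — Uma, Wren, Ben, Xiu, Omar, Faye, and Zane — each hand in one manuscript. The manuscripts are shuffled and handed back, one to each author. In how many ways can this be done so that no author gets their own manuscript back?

Let Aᵢ be the assignments in which author i gets their own manuscript. We want the size of the complement of A₁∪…∪A_7.
By inclusion–exclusion this is Σ_{j=0}^{7} (−1)^j C(7,j)·(7−j)!.
Computing: 5040 − 5040 + 2520 − 840 + 210 − 42 + 7 − 1 = 1854.

1854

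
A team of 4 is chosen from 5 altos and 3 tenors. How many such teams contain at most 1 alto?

5

Split by how many altos are chosen (0 through 1).
Sum: C(5,0)·C(3,4) + C(5,1)·C(3,3) = 0 + 5 = 5.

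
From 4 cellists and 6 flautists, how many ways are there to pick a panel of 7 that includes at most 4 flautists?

80

Split by how many flautists are chosen (0 through 4).
Sum: C(6,0)·C(4,7) + C(6,1)·C(4,6) + C(6,2)·C(4,5) + C(6,3)·C(4,4) + C(6,4)·C(4,3) = 0 + 0 + 0 + 20 + 60 = 80.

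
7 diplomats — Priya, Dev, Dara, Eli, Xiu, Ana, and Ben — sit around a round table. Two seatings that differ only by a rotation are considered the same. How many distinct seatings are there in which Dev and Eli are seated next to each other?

240

Treat {Dev, Eli} as one unit (2 internal orders) and seat the resulting 6 units around the table: (5)! circular arrangements.
So 2 × (5)! = 2 × 120 = 240.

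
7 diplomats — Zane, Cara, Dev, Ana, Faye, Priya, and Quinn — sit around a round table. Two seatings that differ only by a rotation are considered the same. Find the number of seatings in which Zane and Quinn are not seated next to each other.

480

All circular seatings of 7 people number (6)! = 720.
Seatings with Zane beside Quinn: treat them as a block with 2 internal orders, giving 2 × (5)! = 240.
Subtracting, 720 − 240 = 480.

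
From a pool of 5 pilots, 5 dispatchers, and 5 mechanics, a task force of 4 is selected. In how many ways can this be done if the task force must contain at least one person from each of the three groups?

750

With no constraint there are C(15,4) = 1365 possible selections.
Selections missing a whole group: no pilots → C(10,4) = 210; no dispatchers → C(10,4) = 210; no mechanics → C(10,4) = 210.
Add back selections omitting two groups (i.e. drawn from a single group): C(5,4) + C(5,4) + C(5,4) = 15.
By inclusion–exclusion: 1365 − 630 + 15 = 750.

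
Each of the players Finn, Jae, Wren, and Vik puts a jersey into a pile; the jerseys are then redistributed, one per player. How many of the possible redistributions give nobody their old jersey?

This is the derangement count D_4: permutations of 4 items with no fixed point.
By inclusion–exclusion this is Σ_{j=0}^{4} (−1)^j C(4,j)·(4−j)!.
Computing: 24 − 24 + 12 − 4 + 1 = 9.

9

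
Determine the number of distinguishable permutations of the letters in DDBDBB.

Letter multiplicities in DDBDBB: B×3, D×3.
So there are 6! / (3!·3!) = 20 distinguishable arrangements.

20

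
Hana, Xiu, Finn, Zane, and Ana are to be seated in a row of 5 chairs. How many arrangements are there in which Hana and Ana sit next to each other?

Treat {Hana, Ana} as a single unit. There are 4 units to order, and the pair itself can be ordered 2 ways.
That gives 2 × 4! = 2 × 24 = 48.

48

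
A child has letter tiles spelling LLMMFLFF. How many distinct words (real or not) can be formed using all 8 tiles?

Letter multiplicities in LLMMFLFF: F×3, L×3, M×2.
So there are 8! / (3!·3!·2!) = 560 distinguishable arrangements.

560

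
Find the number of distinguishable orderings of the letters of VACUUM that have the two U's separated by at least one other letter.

Total arrangements of VACUUM: 6!/(2!) = 360.
If the two U's are adjacent, glue them into one block, leaving 5 items to arrange: (5)! = 120 ways.
Hence 360 − 120 = 240.

240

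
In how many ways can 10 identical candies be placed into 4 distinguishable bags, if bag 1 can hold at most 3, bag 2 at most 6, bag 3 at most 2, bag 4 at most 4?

Without the upper bounds there are C(13,3) = 286 ways to split 10 among 4 bags.
Subtract solutions that violate a single cap (substitute x_i' = x_i − (cap_i+1)): x_1 ≥ 4 gives C(9,3) = 84; x_2 ≥ 7 gives C(6,3) = 20; x_3 ≥ 3 gives C(10,3) = 120; x_4 ≥ 5 gives C(8,3) = 56. Together 280.
Add back pairs where two caps are both exceeded: 0 + 20 + 4 + 1 + 0 + 10 = 35.
By inclusion–exclusion the count is 286 − 280 + 35 = 41.

41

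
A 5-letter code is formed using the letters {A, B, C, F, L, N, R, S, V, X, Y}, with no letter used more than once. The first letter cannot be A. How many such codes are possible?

The first letter has 11−1 = 10 choices (anything except A).
The remaining 4 letters are filled from the other 10 symbols without repetition: 10 × 9 × 8 × 7 = 5040.
Total: 10 × 5040 = 50400.

50400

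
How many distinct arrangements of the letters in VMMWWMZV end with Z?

With the last slot taken by Z, it remains to arrange the other 7 letters (VMMWWMV).
Those 7 letters have M appearing 3 times, V appearing twice, and W appearing twice, giving (7)!/(3!·2!·2!) = 210.

210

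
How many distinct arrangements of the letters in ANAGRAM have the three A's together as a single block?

Treat the 3 copies of A as a single block. The multiset to arrange is then {AAA, G, M, N, R}, 5 items in all.
All 5 items are distinct, so there are (5)! = 120 arrangements.

120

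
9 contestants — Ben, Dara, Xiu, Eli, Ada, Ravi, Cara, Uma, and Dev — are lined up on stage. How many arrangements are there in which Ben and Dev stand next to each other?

80640

Glue Ben and Dev into one block (2 internal orders), leaving 8 units to arrange in a row.
So the count is 2·(8)! = 80640.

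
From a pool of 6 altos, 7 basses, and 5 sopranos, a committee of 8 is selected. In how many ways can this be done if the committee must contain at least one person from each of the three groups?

Total 8-person selections from all 18: C(18,8) = 43758.
Selections missing a whole group: no altos → C(12,8) = 495; no basses → C(11,8) = 165; no sopranos → C(13,8) = 1287.
Add back selections omitting two groups (i.e. drawn from a single group): C(6,8) + C(7,8) + C(5,8) = 0.
By inclusion–exclusion: 43758 − 1947 + 0 = 41811.

41811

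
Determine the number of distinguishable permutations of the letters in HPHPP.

10

The 5 letters of HPHPP have repeats: H appearing twice and P appearing 3 times.
Dividing 5! = 120 by 3!·2! = 12 for the repeated letters gives 10.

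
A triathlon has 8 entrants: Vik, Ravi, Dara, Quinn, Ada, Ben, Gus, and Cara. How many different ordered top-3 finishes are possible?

There are 8 choices for 1st place, 7 for 2nd, and 6 for 3rd.
That gives 8 × 7 × 6 = 336.

336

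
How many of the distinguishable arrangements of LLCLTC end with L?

Fix L in the last position and arrange the remaining 5 letters.
Those 5 letters have C appearing twice and L appearing twice, giving (5)!/(2!·2!) = 30.

30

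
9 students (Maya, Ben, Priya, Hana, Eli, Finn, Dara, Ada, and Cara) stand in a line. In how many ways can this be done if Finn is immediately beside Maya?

Treat {Finn, Maya} as a single unit. There are 8 units to order, and the pair itself can be ordered 2 ways.
So the count is 2·(8)! = 80640.

80640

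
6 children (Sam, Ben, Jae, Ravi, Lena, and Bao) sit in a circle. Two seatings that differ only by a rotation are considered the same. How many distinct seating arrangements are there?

Fix one person's seat to break rotational symmetry; the remaining 5 people can be arranged in (5)! = 120 ways.

120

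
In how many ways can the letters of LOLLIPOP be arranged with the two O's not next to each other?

There are 8!/(3!·2!·2!) = 1680 arrangements of LOLLIPOP in total.
Arrangements with the O's together: treat OO as one letter, giving (7)!/(3!·2!) = 420.
Hence 1680 − 420 = 1260.

1260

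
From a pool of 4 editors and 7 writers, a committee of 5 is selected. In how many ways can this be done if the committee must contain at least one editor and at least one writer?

Unrestricted: C(11,5) = 462 ways to pick any 5 of the 11.
Selections missing a whole group: no editors → C(7,5) = 21; no writers → C(4,5) = 0.
Both groups omitted at once is impossible, so 462 − 21 = 441.

441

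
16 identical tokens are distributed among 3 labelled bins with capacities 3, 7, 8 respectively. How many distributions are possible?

By stars and bars, unrestricted non-negative solutions to x_1+…+x_3 = 16 number C(16+2,2) = 153.
Subtract solutions that violate a single cap (substitute x_i' = x_i − (cap_i+1)): x_1 ≥ 4 gives C(14,2) = 91; x_2 ≥ 8 gives C(10,2) = 45; x_3 ≥ 9 gives C(9,2) = 36. Together 172.
Add back pairs where two caps are both exceeded: 15 + 10 + 0 = 25.
By inclusion–exclusion the count is 153 − 172 + 25 = 6.

6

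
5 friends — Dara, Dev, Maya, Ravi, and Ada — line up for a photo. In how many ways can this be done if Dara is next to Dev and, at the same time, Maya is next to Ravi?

Treat {Dara,Dev} as one block (2 orders) and {Maya,Ravi} as another (2 orders).
That leaves 3 units to arrange: 2 × 2 × 3! = 4 × 6 = 24.

24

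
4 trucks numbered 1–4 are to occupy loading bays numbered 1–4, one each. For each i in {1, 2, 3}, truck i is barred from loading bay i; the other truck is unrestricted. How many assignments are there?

Let Aᵢ (for i ∈ {1, 2, 3}) be the placements that put truck i in its forbidden loading bay. Any j of these fix j positions, leaving (4−j)! ways to fill the rest, and there are C(3,j) ways to pick which j.
By inclusion–exclusion, the number of valid placements is Σ_{j=0}^{3} (−1)^j C(3,j)·(4−j)!.
Computing: 24 − 18 + 6 − 1 = 11.

11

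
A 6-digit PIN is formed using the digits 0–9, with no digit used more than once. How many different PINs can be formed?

This is a permutation of 6 out of 10: P(10,6) = 10!/4!.
10 × 9 × 8 × 7 × 6 × 5 = 151200.

151200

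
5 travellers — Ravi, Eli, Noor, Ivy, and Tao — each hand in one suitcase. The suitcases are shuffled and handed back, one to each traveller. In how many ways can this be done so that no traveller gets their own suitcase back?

44

Count assignments avoiding every fixed point. For any j of the 5 travellers fixed to their own suitcase, the other 5−j can be arranged in (5−j)! ways.
By inclusion–exclusion this is Σ_{j=0}^{5} (−1)^j C(5,j)·(5−j)!.
Computing: 120 − 120 + 60 − 20 + 5 − 1 = 44.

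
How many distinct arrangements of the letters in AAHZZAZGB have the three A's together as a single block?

Treat the 3 copies of A as a single block. The multiset to arrange is then {AAA, B, G, H, Z, Z, Z}, 7 items in all.
That gives (7)!/(3!) = 840 arrangements.

840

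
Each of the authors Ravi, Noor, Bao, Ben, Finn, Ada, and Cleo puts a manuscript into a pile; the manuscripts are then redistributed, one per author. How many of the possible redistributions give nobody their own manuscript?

Count assignments avoiding every fixed point. For any j of the 7 authors fixed to their own manuscript, the other 7−j can be arranged in (7−j)! ways.
By inclusion–exclusion this is Σ_{j=0}^{7} (−1)^j C(7,j)·(7−j)!.
Computing: 5040 − 5040 + 2520 − 840 + 210 − 42 + 7 − 1 = 1854.

1854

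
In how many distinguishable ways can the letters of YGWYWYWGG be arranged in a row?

YGWYWYWGG has 9 letters with G appearing 3 times, W appearing 3 times, and Y appearing 3 times.
So there are 9! / (3!·3!·3!) = 1680 distinguishable arrangements.

1680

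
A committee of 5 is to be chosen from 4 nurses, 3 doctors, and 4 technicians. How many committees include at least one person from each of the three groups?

364

With no constraint there are C(11,5) = 462 possible selections.
Subtract selections that omit an entire group: no nurses → C(7,5) = 21; no doctors → C(8,5) = 56; no technicians → C(7,5) = 21.
Add back selections omitting two groups (i.e. drawn from a single group): C(4,5) + C(3,5) + C(4,5) = 0.
By inclusion–exclusion: 462 − 98 + 0 = 364.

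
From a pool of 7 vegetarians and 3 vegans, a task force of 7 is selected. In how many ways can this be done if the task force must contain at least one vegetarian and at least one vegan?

Unrestricted: C(10,7) = 120 ways to pick any 7 of the 10.
Selections missing a whole group: no vegetarians → C(3,7) = 0; no vegans → C(7,7) = 1.
Both groups omitted at once is impossible, so 120 − 1 = 119.

119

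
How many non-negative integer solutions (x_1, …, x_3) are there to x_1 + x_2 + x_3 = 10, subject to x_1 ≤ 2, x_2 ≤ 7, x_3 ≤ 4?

Ignoring the caps, the number of non-negative solutions to x_1+…+x_3 = 10 is C(12,2) = 66.
Subtract solutions that violate a single cap (substitute x_i' = x_i − (cap_i+1)): x_1 ≥ 3 gives C(9,2) = 36; x_2 ≥ 8 gives C(4,2) = 6; x_3 ≥ 5 gives C(7,2) = 21. Together 63.
Add back pairs where two caps are both exceeded: 0 + 6 + 0 = 6.
By inclusion–exclusion the count is 66 − 63 + 6 = 9.

9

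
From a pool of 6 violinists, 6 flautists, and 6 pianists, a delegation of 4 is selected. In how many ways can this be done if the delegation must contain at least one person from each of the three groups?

With no constraint there are C(18,4) = 3060 possible selections.
Selections missing a whole group: no violinists → C(12,4) = 495; no flautists → C(12,4) = 495; no pianists → C(12,4) = 495.
Add back selections omitting two groups (i.e. drawn from a single group): C(6,4) + C(6,4) + C(6,4) = 45.
By inclusion–exclusion: 3060 − 1485 + 45 = 1620.

1620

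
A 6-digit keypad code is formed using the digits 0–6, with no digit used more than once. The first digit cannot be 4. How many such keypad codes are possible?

4320

The first digit has 7−1 = 6 choices (anything except 4).
The remaining 5 digits are filled from the other 6 symbols without repetition: 6 × 5 × 4 × 3 × 2 = 720.
Total: 6 × 720 = 4320.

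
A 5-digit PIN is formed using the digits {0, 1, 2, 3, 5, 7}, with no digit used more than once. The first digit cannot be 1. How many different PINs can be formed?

600

The first digit has 6−1 = 5 choices (anything except 1).
The remaining 4 digits are filled from the other 5 symbols without repetition: 5 × 4 × 3 × 2 = 120.
Total: 5 × 120 = 600.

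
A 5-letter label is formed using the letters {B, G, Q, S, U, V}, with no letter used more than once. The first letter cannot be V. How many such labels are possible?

600

The first letter has 6−1 = 5 choices (anything except V).
The remaining 4 letters are filled from the other 5 symbols without repetition: 5 × 4 × 3 × 2 = 120.
Total: 5 × 120 = 600.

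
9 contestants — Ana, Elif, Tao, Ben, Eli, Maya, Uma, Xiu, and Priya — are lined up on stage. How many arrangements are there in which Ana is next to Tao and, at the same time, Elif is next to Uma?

Treat {Ana,Tao} as one block (2 orders) and {Elif,Uma} as another (2 orders).
That leaves 7 units to arrange: 2 × 2 × 7! = 4 × 5040 = 20160.

20160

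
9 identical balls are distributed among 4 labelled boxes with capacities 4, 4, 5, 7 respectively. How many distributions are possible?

126

By stars and bars, unrestricted non-negative solutions to x_1+…+x_4 = 9 number C(9+3,3) = 220.
Subtract solutions that violate a single cap (substitute x_i' = x_i − (cap_i+1)): x_1 ≥ 5 gives C(7,3) = 35; x_2 ≥ 5 gives C(7,3) = 35; x_3 ≥ 6 gives C(6,3) = 20; x_4 ≥ 8 gives C(4,3) = 4. Together 94.
No two caps can be exceeded simultaneously, so the pair terms are all 0.
By inclusion–exclusion the count is 220 − 94 + 0 = 126.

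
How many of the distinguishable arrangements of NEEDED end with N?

10

Fix N in the last position and arrange the remaining 5 letters.
Those 5 letters have D appearing twice and E appearing 3 times, giving (5)!/(3!·2!) = 10.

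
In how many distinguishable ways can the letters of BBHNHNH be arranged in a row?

The 7 letters of BBHNHNH have repeats: B appearing twice, H appearing 3 times, and N appearing twice.
So there are 7! / (3!·2!·2!) = 210 distinguishable arrangements.

210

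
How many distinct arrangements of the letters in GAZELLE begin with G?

180

Fix G in the first position and arrange the remaining 6 letters.
Those 6 letters have E appearing twice and L appearing twice, giving (6)!/(2!·2!) = 180.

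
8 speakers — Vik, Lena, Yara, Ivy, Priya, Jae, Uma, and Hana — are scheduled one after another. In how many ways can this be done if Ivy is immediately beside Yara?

Glue Ivy and Yara into one block (2 internal orders), leaving 7 units to arrange in a row.
So the count is 2·(7)! = 10080.

10080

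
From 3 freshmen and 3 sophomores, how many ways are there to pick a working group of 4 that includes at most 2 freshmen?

12

Split by how many freshmen are chosen (0 through 2).
Sum: C(3,0)·C(3,4) + C(3,1)·C(3,3) + C(3,2)·C(3,2) = 0 + 3 + 9 = 12.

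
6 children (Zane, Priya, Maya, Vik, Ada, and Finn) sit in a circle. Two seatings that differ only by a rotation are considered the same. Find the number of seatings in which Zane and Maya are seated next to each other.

Glue Zane and Maya into a block (2 internal orders). Seating 5 units around a circle gives (4)! arrangements.
So 2 × (4)! = 2 × 24 = 48.

48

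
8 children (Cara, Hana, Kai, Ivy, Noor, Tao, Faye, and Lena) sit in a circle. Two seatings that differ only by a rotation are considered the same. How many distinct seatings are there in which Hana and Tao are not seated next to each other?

3600

All circular seatings of 8 people number (7)! = 5040.
Seatings with Hana beside Tao: treat them as a block with 2 internal orders, giving 2 × (6)! = 1440.
Subtracting, 5040 − 1440 = 3600.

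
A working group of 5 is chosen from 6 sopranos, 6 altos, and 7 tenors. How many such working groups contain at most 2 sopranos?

Split by how many sopranos are chosen (0 through 2).
Sum: C(6,0)·C(13,5) + C(6,1)·C(13,4) + C(6,2)·C(13,3) = 1287 + 4290 + 4290 = 9867.

9867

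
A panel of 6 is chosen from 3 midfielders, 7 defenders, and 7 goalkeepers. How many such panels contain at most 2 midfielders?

12012

Split by how many midfielders are chosen (0 through 2).
Sum: C(3,0)·C(14,6) + C(3,1)·C(14,5) + C(3,2)·C(14,4) = 3003 + 6006 + 3003 = 12012.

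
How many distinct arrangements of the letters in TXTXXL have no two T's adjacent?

40

There are 6!/(3!·2!) = 60 arrangements of TXTXXL in total.
If the two T's are adjacent, glue them into one block, leaving 5 items to arrange: (5)!/(3!) = 20 ways.
Hence 60 − 20 = 40.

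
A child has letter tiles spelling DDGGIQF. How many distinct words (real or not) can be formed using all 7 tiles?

1260

Letter multiplicities in DDGGIQF: D×2, F×1, G×2, I×1, Q×1.
So there are 7! / (2!·2!) = 1260 distinguishable arrangements.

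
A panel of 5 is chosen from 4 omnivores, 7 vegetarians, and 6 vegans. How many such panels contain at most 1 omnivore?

Split by how many omnivores are chosen (0 through 1).
Sum: C(4,0)·C(13,5) + C(4,1)·C(13,4) = 1287 + 2860 = 4147.

4147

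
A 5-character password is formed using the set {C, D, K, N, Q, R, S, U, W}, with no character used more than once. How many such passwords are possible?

With no repetition, fill the 5 characters in order: 9 choices, then 8, down to 5.
That product is 9 × 8 × 7 × 6 × 5 = 15120.

15120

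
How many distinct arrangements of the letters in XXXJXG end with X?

20

Fix X in the last position and arrange the remaining 5 letters.
Those 5 letters have X appearing 3 times, giving (5)!/(3!) = 20.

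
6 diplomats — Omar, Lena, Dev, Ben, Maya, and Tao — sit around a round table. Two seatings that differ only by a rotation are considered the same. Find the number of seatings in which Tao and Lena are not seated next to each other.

All circular seatings of 6 people number (5)! = 120.
Those with Tao next to Lena: fuse the pair into one unit and seat 5 units around a circle — 2·(4)! = 48.
Subtracting, 120 − 48 = 72.

72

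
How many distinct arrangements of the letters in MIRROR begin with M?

Fix M in the first position and arrange the remaining 5 letters.
Those 5 letters have R appearing 3 times, giving (5)!/(3!) = 20.

20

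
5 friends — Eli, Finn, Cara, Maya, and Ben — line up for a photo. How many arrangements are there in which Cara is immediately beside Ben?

48

Place the 3 others and the Cara-Ben pair as 4 objects in a line; the pair has 2 internal arrangements.
That gives 2 × 4! = 2 × 24 = 48.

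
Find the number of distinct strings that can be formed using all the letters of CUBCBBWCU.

5040

The 9 letters of CUBCBBWCU have repeats: B appearing 3 times, C appearing 3 times, and U appearing twice.
Dividing 9! = 362880 by 3!·3!·2! = 72 for the repeated letters gives 5040.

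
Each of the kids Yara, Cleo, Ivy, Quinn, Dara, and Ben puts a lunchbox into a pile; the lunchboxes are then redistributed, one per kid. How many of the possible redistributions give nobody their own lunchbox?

Let Aᵢ be the assignments in which kid i gets their own lunchbox. We want the size of the complement of A₁∪…∪A_6.
By inclusion–exclusion this is Σ_{j=0}^{6} (−1)^j C(6,j)·(6−j)!.
Computing: 720 − 720 + 360 − 120 + 30 − 6 + 1 = 265.

265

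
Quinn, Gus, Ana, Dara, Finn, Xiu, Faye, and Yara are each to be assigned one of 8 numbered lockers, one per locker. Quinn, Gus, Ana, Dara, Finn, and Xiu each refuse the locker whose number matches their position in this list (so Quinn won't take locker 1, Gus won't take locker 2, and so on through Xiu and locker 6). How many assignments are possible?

Let Aᵢ (for 1 ≤ i ≤ 6) be the placements that put person i in their forbidden locker. Any j of these fix j positions, leaving (8−j)! ways to fill the rest, and there are C(6,j) ways to pick which j.
By inclusion–exclusion, the number of valid placements is Σ_{j=0}^{6} (−1)^j C(6,j)·(8−j)!.
Computing: 40320 − 30240 + 10800 − 2400 + 360 − 36 + 2 = 18806.

18806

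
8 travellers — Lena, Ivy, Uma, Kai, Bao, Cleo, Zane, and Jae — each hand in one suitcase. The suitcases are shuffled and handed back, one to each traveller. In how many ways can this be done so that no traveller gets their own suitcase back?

14833

This is the derangement count D_8: permutations of 8 items with no fixed point.
By inclusion–exclusion this is Σ_{j=0}^{8} (−1)^j C(8,j)·(8−j)!.
Computing: 40320 − 40320 + 20160 − 6720 + 1680 − 336 + 56 − 8 + 1 = 14833.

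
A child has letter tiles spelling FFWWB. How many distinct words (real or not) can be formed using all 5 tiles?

The 5 letters of FFWWB have repeats: F appearing twice and W appearing twice.
Dividing 5! = 120 by 2!·2! = 4 for the repeated letters gives 30.

30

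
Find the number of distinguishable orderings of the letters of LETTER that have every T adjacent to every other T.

60

Treat the 2 copies of T as a single block. The multiset to arrange is then {TT, E, E, L, R}, 5 items in all.
That gives (5)!/(2!) = 60 arrangements.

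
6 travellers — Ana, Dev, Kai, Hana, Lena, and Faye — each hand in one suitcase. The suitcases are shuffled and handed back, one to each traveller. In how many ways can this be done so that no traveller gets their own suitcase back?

265

This is the derangement count D_6: permutations of 6 items with no fixed point.
By inclusion–exclusion this is Σ_{j=0}^{6} (−1)^j C(6,j)·(6−j)!.
Computing: 720 − 720 + 360 − 120 + 30 − 6 + 1 = 265.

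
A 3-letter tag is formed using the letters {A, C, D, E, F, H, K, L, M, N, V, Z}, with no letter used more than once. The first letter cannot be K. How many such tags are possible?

The first letter has 12−1 = 11 choices (anything except K).
The remaining 2 letters are filled from the other 11 symbols without repetition: 11 × 10 = 110.
Total: 11 × 110 = 1210.

1210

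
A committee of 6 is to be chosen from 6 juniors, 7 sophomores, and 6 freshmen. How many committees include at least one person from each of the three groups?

22785

Unrestricted: C(19,6) = 27132 ways to pick any 6 of the 19.
Subtract selections that omit an entire group: no juniors → C(13,6) = 1716; no sophomores → C(12,6) = 924; no freshmen → C(13,6) = 1716.
Add back selections omitting two groups (i.e. drawn from a single group): C(6,6) + C(7,6) + C(6,6) = 9.
By inclusion–exclusion: 27132 − 4356 + 9 = 22785.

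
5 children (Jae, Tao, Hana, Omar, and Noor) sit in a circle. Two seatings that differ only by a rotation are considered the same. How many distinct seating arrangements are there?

Seat Jae anywhere (absorbing the rotational symmetry), then permute the other 4: (4)! = 24.

24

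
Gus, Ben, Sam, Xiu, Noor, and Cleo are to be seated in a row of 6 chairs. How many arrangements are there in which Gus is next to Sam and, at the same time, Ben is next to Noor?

Treat {Gus,Sam} as one block (2 orders) and {Ben,Noor} as another (2 orders).
That leaves 4 units to arrange: 2 × 2 × 4! = 4 × 24 = 96.

96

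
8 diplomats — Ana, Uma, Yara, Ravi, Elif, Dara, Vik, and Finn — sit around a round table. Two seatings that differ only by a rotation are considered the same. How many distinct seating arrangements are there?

5040

Fix one person's seat to break rotational symmetry; the remaining 7 people can be arranged in (7)! = 5040 ways.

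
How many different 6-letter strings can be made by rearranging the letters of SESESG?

SESESG has 6 letters with E appearing twice and S appearing 3 times.
So there are 6! / (3!·2!) = 60 distinguishable arrangements.

60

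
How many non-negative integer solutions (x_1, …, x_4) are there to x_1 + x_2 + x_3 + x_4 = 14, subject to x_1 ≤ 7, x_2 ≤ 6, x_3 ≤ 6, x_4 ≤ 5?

201

Without the upper bounds there are C(17,3) = 680 ways to split 14 among 4 variables.
Subtract solutions that violate a single cap (substitute x_i' = x_i − (cap_i+1)): x_1 ≥ 8 gives C(9,3) = 84; x_2 ≥ 7 gives C(10,3) = 120; x_3 ≥ 7 gives C(10,3) = 120; x_4 ≥ 6 gives C(11,3) = 165. Together 489.
Add back pairs where two caps are both exceeded: 0 + 0 + 1 + 1 + 4 + 4 = 10.
By inclusion–exclusion the count is 680 − 489 + 10 = 201.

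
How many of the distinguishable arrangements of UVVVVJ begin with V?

20

Fix V in the first position and arrange the remaining 5 letters.
Those 5 letters have V appearing 3 times, giving (5)!/(3!) = 20.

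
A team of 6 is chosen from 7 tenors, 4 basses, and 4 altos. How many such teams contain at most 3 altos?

Split by how many altos are chosen (0 through 3).
Sum: C(4,0)·C(11,6) + C(4,1)·C(11,5) + C(4,2)·C(11,4) + C(4,3)·C(11,3) = 462 + 1848 + 1980 + 660 = 4950.

4950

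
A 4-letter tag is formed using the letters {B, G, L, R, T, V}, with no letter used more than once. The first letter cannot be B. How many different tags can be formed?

The first letter has 6−1 = 5 choices (anything except B).
The remaining 3 letters are filled from the other 5 symbols without repetition: 5 × 4 × 3 = 60.
Total: 5 × 60 = 300.

300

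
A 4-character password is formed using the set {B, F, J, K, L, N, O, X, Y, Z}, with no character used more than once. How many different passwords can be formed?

5040

With no repetition, fill the 4 characters in order: 10 choices, then 9, down to 7.
That product is 10 × 9 × 8 × 7 = 5040.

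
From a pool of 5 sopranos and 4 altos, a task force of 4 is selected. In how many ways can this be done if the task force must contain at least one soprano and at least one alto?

120

With no constraint there are C(9,4) = 126 possible selections.
Subtract selections that omit an entire group: no sopranos → C(4,4) = 1; no altos → C(5,4) = 5.
Both groups omitted at once is impossible, so 126 − 6 = 120.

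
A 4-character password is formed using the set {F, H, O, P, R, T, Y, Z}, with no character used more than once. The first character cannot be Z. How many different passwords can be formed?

1470

The first character has 8−1 = 7 choices (anything except Z).
The remaining 3 characters are filled from the other 7 symbols without repetition: 7 × 6 × 5 = 210.
Total: 7 × 210 = 1470.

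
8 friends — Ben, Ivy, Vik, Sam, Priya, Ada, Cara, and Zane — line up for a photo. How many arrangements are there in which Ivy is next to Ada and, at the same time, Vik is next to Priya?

Treat {Ivy,Ada} as one block (2 orders) and {Vik,Priya} as another (2 orders).
That leaves 6 units to arrange: 2 × 2 × 6! = 4 × 720 = 2880.

2880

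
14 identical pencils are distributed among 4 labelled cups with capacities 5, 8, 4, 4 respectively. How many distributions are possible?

96

Ignoring the caps, the number of non-negative solutions to x_1+…+x_4 = 14 is C(17,3) = 680.
Subtract solutions that violate a single cap (substitute x_i' = x_i − (cap_i+1)): x_1 ≥ 6 gives C(11,3) = 165; x_2 ≥ 9 gives C(8,3) = 56; x_3 ≥ 5 gives C(12,3) = 220; x_4 ≥ 5 gives C(12,3) = 220. Together 661.
Add back pairs where two caps are both exceeded: 0 + 20 + 20 + 1 + 1 + 35 = 77.
By inclusion–exclusion the count is 680 − 661 + 77 = 96.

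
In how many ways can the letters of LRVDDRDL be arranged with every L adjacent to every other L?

Treat the 2 copies of L as a single block. The multiset to arrange is then {LL, D, D, D, R, R, V}, 7 items in all.
That gives (7)!/(3!·2!) = 420 arrangements.

420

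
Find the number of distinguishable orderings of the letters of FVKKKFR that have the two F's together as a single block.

Treat the 2 copies of F as a single block. The multiset to arrange is then {FF, K, K, K, R, V}, 6 items in all.
That gives (6)!/(3!) = 120 arrangements.

120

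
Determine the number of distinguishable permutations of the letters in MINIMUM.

Letter multiplicities in MINIMUM: I×2, M×3, N×1, U×1.
Dividing 7! = 5040 by 3!·2! = 12 for the repeated letters gives 420.

420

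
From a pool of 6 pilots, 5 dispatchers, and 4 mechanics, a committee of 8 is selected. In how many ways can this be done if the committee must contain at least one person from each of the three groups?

Total 8-person selections from all 15: C(15,8) = 6435.
Subtract selections that omit an entire group: no pilots → C(9,8) = 9; no dispatchers → C(10,8) = 45; no mechanics → C(11,8) = 165.
Add back selections omitting two groups (i.e. drawn from a single group): C(6,8) + C(5,8) + C(4,8) = 0.
By inclusion–exclusion: 6435 − 219 + 0 = 6216.

6216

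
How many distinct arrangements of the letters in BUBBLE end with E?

Fix E in the last position and arrange the remaining 5 letters.
Those 5 letters have B appearing 3 times, giving (5)!/(3!) = 20.

20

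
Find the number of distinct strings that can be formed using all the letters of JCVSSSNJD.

The 9 letters of JCVSSSNJD have repeats: J appearing twice and S appearing 3 times.
So there are 9! / (3!·2!) = 30240 distinguishable arrangements.

30240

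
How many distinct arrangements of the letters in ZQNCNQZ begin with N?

180

Fix N in the first position and arrange the remaining 6 letters.
Those 6 letters have Q appearing twice and Z appearing twice, giving (6)!/(2!·2!) = 180.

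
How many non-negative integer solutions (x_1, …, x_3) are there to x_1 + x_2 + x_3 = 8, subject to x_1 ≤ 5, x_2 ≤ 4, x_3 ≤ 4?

19

By stars and bars, unrestricted non-negative solutions to x_1+…+x_3 = 8 number C(8+2,2) = 45.
Subtract solutions that violate a single cap (substitute x_i' = x_i − (cap_i+1)): x_1 ≥ 6 gives C(4,2) = 6; x_2 ≥ 5 gives C(5,2) = 10; x_3 ≥ 5 gives C(5,2) = 10. Together 26.
No two caps can be exceeded simultaneously, so the pair terms are all 0.
By inclusion–exclusion the count is 45 − 26 + 0 = 19.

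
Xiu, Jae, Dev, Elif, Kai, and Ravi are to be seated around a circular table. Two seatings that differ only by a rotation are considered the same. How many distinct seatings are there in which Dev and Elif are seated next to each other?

Treat {Dev, Elif} as one unit (2 internal orders) and seat the resulting 5 units around the table: (4)! circular arrangements.
So 2 × (4)! = 2 × 24 = 48.

48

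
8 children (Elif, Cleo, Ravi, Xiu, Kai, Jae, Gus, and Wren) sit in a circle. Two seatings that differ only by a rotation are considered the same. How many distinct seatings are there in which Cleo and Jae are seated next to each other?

1440

Glue Cleo and Jae into a block (2 internal orders). Seating 7 units around a circle gives (6)! arrangements.
So 2 × (6)! = 2 × 720 = 1440.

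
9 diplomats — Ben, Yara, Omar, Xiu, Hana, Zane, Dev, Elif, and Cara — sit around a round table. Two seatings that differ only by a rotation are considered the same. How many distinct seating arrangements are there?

40320

Seat Ben anywhere (absorbing the rotational symmetry), then permute the other 8: (8)! = 40320.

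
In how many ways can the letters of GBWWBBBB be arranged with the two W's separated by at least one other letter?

126

Total arrangements of GBWWBBBB: 8!/(5!·2!) = 168.
Arrangements with the W's together: treat WW as one letter, giving (7)!/(5!) = 42.
Hence 168 − 42 = 126.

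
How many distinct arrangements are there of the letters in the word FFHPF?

20

FFHPF has 5 letters with F appearing 3 times.
So there are 5! / (3!) = 20 distinguishable arrangements.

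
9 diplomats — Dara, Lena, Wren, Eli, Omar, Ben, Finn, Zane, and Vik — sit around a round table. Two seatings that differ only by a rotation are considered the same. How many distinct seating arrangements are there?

40320

Around a circle, 9 distinct people have 9!/9 = (8)! = 40320 rotationally distinct seatings.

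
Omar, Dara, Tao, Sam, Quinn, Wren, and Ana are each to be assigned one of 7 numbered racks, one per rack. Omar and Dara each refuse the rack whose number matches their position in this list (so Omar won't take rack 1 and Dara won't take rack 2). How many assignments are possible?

Let Aᵢ (for i ∈ {1, 2}) be the placements that put person i in their forbidden rack. Any j of these fix j positions, leaving (7−j)! ways to fill the rest, and there are C(2,j) ways to pick which j.
By inclusion–exclusion, the number of valid placements is Σ_{j=0}^{2} (−1)^j C(2,j)·(7−j)!.
Computing: 5040 − 1440 + 120 = 3720.

3720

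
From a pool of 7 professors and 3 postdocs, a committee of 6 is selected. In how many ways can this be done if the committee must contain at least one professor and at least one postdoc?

203

With no constraint there are C(10,6) = 210 possible selections.
Selections missing a whole group: no professors → C(3,6) = 0; no postdocs → C(7,6) = 7.
Both groups omitted at once is impossible, so 210 − 7 = 203.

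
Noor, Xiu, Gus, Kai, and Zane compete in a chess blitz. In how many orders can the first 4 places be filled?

This is an ordered selection of 4 from 5: P(5,4).
That gives 5 × 4 × 3 × 2 = 120.

120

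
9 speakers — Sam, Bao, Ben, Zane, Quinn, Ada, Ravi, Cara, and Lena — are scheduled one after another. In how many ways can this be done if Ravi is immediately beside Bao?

80640

Glue Ravi and Bao into one block (2 internal orders), leaving 8 units to arrange in a row.
That gives 2 × 8! = 2 × 40320 = 80640.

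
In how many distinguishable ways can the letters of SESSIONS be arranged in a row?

1680

SESSIONS has 8 letters with S appearing 4 times.
Dividing 8! = 40320 by 4! = 24 for the repeated letters gives 1680.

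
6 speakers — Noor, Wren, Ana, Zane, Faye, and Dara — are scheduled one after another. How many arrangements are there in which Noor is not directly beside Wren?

There are 6! = 720 arrangements in all. If Noor and Wren are adjacent, merging them into one block gives 2·(5)! = 240 arrangements.
Complementary counting: 720 − 240 = 480.

480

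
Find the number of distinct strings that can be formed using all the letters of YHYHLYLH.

YHYHLYLH has 8 letters with H appearing 3 times, L appearing twice, and Y appearing 3 times.
Dividing 8! = 40320 by 3!·3!·2! = 72 for the repeated letters gives 560.

560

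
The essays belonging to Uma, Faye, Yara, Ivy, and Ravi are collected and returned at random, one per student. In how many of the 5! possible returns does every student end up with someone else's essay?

Let Aᵢ be the assignments in which student i gets their own essay. We want the size of the complement of A₁∪…∪A_5.
By inclusion–exclusion this is Σ_{j=0}^{5} (−1)^j C(5,j)·(5−j)!.
Computing: 120 − 120 + 60 − 20 + 5 − 1 = 44.

44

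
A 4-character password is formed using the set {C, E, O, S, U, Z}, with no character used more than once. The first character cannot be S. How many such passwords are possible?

The first character has 6−1 = 5 choices (anything except S).
The remaining 3 characters are filled from the other 5 symbols without repetition: 5 × 4 × 3 = 60.
Total: 5 × 60 = 300.

300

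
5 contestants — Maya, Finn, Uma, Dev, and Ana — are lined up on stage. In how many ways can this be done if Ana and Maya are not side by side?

There are 5! = 120 arrangements in all. If Ana and Maya are adjacent, merging them into one block gives 2·(4)! = 48 arrangements.
Complementary counting: 120 − 48 = 72.

72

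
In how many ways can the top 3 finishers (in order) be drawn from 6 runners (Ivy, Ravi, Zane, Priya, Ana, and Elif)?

120

This is an ordered selection of 3 from 6: P(6,3).
That gives 6 × 5 × 4 = 120.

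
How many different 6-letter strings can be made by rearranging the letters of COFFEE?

The 6 letters of COFFEE have repeats: E appearing twice and F appearing twice.
Dividing 6! = 720 by 2!·2! = 4 for the repeated letters gives 180.

180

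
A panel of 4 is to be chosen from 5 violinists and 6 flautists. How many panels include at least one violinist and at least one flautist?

Total 4-person selections from all 11: C(11,4) = 330.
Selections missing a whole group: no violinists → C(6,4) = 15; no flautists → C(5,4) = 5.
Both groups omitted at once is impossible, so 330 − 20 = 310.

310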